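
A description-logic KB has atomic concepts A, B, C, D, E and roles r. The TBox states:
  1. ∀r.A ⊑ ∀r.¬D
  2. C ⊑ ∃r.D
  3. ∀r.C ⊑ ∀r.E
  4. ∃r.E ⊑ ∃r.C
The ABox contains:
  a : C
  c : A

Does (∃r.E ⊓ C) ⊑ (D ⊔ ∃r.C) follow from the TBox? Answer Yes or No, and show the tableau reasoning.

Yes

1. (∃r.E ⊓ C) ⊑ (D ⊔ ∃r.C)  ⇔  ((∃r.E ⊓ C) ⊓ (¬D ⊓ ∀r.¬C)) unsat w.r.t. T
   all branches close; clash {D, ¬D} at an ∃-successor
2. Hence (∃r.E ⊓ C) ⊑ (D ⊔ ∃r.C): entailed.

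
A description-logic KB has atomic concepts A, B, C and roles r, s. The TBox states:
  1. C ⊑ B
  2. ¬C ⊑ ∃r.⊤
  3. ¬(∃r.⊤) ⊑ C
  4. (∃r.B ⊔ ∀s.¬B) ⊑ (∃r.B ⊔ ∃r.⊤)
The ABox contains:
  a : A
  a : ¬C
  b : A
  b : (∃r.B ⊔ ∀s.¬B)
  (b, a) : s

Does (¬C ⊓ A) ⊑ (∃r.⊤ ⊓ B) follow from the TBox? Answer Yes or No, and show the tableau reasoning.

1. (¬C ⊓ A) ⊑ (∃r.⊤ ⊓ B)  ⇔  ((¬C ⊓ A) ⊓ (∀r.⊥ ⊔ ¬B)) unsat w.r.t. T
   apply at x₀: ¬C⊑∃r.⊤
   open: L(x₀) ⊇ {A, ¬B, ¬C, ∀r.¬B, ∃r.⊤, …} (+ ∃-successors)
2. Hence (¬C ⊓ A) ⊑ (∃r.⊤ ⊓ B): not entailed.

No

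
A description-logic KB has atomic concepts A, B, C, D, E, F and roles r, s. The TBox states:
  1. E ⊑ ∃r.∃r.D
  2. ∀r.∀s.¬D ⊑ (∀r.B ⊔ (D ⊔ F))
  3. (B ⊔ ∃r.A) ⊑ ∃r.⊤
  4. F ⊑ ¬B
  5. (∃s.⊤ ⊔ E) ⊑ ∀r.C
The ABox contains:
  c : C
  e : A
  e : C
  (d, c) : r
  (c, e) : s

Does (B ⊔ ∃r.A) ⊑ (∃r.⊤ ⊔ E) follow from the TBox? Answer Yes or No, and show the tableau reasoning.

Yes

1. (B ⊔ ∃r.A) ⊑ (∃r.⊤ ⊔ E)  ⇔  ((B ⊔ ∃r.A) ⊓ (∀r.⊥ ⊓ ¬E)) unsat w.r.t. T
   all branches close; clash ⊥ at an ∃-successor
2. Hence (B ⊔ ∃r.A) ⊑ (∃r.⊤ ⊔ E): entailed.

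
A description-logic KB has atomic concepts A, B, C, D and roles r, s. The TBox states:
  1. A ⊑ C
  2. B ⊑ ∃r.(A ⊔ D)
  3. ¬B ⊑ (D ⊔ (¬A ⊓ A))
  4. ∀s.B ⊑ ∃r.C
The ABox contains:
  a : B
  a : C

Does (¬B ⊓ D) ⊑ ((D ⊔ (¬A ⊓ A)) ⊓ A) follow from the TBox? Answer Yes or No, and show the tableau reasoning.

1. (¬B ⊓ D) ⊑ ((D ⊔ (¬A ⊓ A)) ⊓ A)  ⇔  ((¬B ⊓ D) ⊓ ((¬D ⊓ (A ⊔ ¬A)) ⊔ ¬A)) unsat w.r.t. T
   apply at x₀: ¬B⊑(D ⊔ (¬A ⊓ A))
   open: L(x₀) ⊇ {D, ¬A, ¬B, ∃s.¬B} (+ ∃-successors)
2. Hence (¬B ⊓ D) ⊑ ((D ⊔ (¬A ⊓ A)) ⊓ A): not entailed.

No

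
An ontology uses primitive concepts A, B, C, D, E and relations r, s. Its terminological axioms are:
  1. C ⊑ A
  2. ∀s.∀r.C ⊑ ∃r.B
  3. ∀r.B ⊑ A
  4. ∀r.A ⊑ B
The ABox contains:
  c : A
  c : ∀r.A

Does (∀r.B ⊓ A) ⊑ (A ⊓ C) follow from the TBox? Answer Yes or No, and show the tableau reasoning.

No

1. (∀r.B ⊓ A) ⊑ (A ⊓ C)  ⇔  ((∀r.B ⊓ A) ⊓ (¬A ⊔ ¬C)) unsat w.r.t. T
   open: L(x₀) ⊇ {A, ¬C, ∀r.B, ∃r.¬A, ∃s.∃r.¬C} (+ ∃-successors)
2. Hence (∀r.B ⊓ A) ⊑ (A ⊓ C): not entailed.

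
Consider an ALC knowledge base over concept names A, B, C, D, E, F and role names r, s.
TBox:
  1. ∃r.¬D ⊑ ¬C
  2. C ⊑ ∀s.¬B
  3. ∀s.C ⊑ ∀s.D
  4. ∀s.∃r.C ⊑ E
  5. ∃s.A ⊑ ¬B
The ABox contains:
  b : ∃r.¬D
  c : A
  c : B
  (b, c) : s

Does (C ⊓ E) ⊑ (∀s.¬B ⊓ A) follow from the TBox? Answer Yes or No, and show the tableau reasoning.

No

1. (C ⊓ E) ⊑ (∀s.¬B ⊓ A)  ⇔  ((C ⊓ E) ⊓ (∃s.B ⊔ ¬A)) unsat w.r.t. T
   apply at x₀: C⊑∀s.¬B
   open: L(x₀) ⊇ {C, E, ¬A, ∀r.D, ∀s.¬A, …} (+ ∃-successors)
2. Hence (C ⊓ E) ⊑ (∀s.¬B ⊓ A): not entailed.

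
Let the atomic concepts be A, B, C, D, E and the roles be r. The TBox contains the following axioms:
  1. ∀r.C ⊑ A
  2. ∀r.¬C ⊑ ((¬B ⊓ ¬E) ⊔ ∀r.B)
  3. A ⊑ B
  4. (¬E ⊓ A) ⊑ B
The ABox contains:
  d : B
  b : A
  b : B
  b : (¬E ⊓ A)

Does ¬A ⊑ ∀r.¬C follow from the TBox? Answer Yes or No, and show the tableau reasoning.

1. ¬A ⊑ ∀r.¬C  ⇔  (¬A ⊓ ∃r.C) unsat w.r.t. T
   open: L(x₀) ⊇ {¬A, ∃r.C, ∃r.¬C} (+ ∃-successors)
2. Hence ¬A ⊑ ∀r.¬C: not entailed.

No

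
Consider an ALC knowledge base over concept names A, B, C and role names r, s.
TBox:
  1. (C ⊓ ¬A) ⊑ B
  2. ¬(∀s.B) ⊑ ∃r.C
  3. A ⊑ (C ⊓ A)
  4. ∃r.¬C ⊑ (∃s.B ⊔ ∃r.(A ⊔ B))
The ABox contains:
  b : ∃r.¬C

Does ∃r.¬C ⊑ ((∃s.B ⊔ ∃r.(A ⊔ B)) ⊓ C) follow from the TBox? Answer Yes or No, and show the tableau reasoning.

No

1. ∃r.¬C ⊑ ((∃s.B ⊔ ∃r.(A ⊔ B)) ⊓ C)  ⇔  (∃r.¬C ⊓ ((∀s.¬B ⊓ ∀r.(¬A ⊓ ¬B)) ⊔ ¬C)) unsat w.r.t. T
   apply at x₀: ∃r.¬C⊑(∃s.B ⊔ ∃r.(A ⊔ B))
   open: L(x₀) ⊇ {¬A, ¬C, ∀s.B, ∃r.¬C, ∃s.B} (+ ∃-successors)
2. Hence ∃r.¬C ⊑ ((∃s.B ⊔ ∃r.(A ⊔ B)) ⊓ C): not entailed.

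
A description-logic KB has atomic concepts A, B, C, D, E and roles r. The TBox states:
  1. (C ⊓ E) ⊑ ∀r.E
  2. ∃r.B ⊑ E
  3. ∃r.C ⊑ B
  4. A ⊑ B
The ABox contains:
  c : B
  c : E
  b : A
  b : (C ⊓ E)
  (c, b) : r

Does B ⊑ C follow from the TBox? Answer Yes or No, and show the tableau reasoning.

No

1. B ⊑ C  ⇔  (B ⊓ ¬C) unsat w.r.t. T
   open: L(x₀) ⊇ {B, ¬C, ∀r.¬B}
2. Hence B ⊑ C: not entailed.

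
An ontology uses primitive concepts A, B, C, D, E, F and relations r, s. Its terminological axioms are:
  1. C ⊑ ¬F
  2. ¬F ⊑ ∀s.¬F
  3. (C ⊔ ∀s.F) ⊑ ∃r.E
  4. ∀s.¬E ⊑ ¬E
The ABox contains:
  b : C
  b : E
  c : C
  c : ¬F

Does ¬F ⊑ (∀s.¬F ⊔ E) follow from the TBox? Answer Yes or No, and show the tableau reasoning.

1. ¬F ⊑ (∀s.¬F ⊔ E)  ⇔  (¬F ⊓ (∃s.F ⊓ ¬E)) unsat w.r.t. T
   all branches close; clash {F, ¬F} at an ∃-successor
2. Hence ¬F ⊑ (∀s.¬F ⊔ E): entailed.

Yes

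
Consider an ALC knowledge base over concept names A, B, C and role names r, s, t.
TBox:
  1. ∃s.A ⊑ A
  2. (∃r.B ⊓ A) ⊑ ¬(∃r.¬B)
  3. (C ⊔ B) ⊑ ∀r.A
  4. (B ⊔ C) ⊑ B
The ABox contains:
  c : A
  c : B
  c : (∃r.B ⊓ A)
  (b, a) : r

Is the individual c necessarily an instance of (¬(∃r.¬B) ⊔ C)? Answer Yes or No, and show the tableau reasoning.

Yes

1. c : (¬(∃r.¬B) ⊔ C)?  L(c) = {A, B, (∃r.B ⊓ A)} ∪ {(∃r.¬B ⊓ ¬C)}
   clash {B, ¬B} at an ∃-successor — c ∈ (¬(∃r.¬B) ⊔ C)
2. Hence c : (¬(∃r.¬B) ⊔ C): entailed.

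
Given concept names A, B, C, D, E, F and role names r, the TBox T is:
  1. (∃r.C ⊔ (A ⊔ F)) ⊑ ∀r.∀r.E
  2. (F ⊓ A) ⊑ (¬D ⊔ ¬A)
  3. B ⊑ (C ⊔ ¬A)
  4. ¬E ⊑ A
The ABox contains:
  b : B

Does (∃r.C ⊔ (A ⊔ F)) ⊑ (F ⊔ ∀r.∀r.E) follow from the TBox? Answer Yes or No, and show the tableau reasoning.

Yes

1. (∃r.C ⊔ (A ⊔ F)) ⊑ (F ⊔ ∀r.∀r.E)  ⇔  ((∃r.C ⊔ (A ⊔ F)) ⊓ (¬F ⊓ ∃r.∃r.¬E)) unsat w.r.t. T
   all branches close; clash {A, ¬A} at x₀
2. Hence (∃r.C ⊔ (A ⊔ F)) ⊑ (F ⊔ ∀r.∀r.E): entailed.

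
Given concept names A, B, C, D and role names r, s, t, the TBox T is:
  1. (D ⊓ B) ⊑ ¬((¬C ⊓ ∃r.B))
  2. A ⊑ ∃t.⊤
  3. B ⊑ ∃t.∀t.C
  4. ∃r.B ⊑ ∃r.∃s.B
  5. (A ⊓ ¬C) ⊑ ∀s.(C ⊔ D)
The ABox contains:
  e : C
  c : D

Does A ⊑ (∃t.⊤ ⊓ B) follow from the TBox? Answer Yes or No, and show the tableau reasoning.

No

1. A ⊑ (∃t.⊤ ⊓ B)  ⇔  (A ⊓ (∀t.⊥ ⊔ ¬B)) unsat w.r.t. T
   apply at x₀: A⊑∃t.⊤
   open: L(x₀) ⊇ {A, C, ¬B, ∀r.¬B, ∃t.⊤} (+ ∃-successors)
2. Hence A ⊑ (∃t.⊤ ⊓ B): not entailed.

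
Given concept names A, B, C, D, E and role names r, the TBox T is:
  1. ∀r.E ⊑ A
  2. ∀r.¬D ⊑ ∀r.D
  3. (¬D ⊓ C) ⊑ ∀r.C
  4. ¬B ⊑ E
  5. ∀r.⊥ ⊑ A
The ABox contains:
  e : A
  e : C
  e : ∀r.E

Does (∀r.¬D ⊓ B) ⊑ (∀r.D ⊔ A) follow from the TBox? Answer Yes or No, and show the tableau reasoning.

Yes

1. (∀r.¬D ⊓ B) ⊑ (∀r.D ⊔ A)  ⇔  ((∀r.¬D ⊓ B) ⊓ (∃r.¬D ⊓ ¬A)) unsat w.r.t. T
   all branches close; clash {A, ¬A} at x₀
2. Hence (∀r.¬D ⊓ B) ⊑ (∀r.D ⊔ A): entailed.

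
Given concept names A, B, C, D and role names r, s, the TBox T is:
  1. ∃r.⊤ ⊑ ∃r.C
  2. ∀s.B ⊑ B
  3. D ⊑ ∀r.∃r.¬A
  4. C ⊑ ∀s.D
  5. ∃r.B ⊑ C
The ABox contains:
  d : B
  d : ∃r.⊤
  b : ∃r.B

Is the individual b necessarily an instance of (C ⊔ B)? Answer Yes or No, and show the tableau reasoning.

1. b : (C ⊔ B)?  L(b) = {∃r.B} ∪ {(¬C ⊓ ¬B)}
   clash {C, ¬C} at b — b ∈ (C ⊔ B)
2. Hence b : (C ⊔ B): entailed.

Yes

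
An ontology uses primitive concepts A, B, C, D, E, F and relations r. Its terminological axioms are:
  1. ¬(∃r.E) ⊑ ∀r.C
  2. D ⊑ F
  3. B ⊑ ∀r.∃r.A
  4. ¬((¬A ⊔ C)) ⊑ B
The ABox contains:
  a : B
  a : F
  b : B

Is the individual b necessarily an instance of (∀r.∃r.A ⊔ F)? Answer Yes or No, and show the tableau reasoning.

Yes

1. b : (∀r.∃r.A ⊔ F)?  L(b) = {B} ∪ {(∃r.∀r.¬A ⊓ ¬F)}
   clash {F, ¬F} at b — b ∈ (∀r.∃r.A ⊔ F)
2. Hence b : (∀r.∃r.A ⊔ F): entailed.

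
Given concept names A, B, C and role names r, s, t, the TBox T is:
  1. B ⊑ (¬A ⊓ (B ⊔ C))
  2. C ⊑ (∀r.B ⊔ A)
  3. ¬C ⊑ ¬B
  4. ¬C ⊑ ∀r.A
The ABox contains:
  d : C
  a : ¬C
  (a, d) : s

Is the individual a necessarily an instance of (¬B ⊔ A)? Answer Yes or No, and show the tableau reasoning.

1. a : (¬B ⊔ A)?  L(a) = {¬C} ∪ {(B ⊓ ¬A)}
   clash {B, ¬B} at a — a ∈ (¬B ⊔ A)
2. Hence a : (¬B ⊔ A): entailed.

Yes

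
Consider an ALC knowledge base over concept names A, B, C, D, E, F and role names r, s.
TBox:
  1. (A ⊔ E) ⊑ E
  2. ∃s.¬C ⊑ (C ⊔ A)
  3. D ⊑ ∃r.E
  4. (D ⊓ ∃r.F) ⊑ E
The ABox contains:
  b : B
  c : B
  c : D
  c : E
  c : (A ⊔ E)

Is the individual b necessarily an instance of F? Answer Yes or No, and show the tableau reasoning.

No

1. b : F?  L(b) = {B} ∪ {¬F}
   open: L(b) ⊇ {B, ¬A, ¬D, ¬E, ¬F, …} — b ∉ F possible
2. Hence b : F: not entailed.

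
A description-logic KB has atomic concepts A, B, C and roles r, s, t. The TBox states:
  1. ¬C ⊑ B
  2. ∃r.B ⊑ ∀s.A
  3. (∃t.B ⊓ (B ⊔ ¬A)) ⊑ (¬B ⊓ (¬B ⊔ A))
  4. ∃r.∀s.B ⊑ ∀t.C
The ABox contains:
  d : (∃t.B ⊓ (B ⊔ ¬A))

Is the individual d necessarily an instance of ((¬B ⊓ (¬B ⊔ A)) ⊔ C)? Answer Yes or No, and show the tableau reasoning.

1. d : ((¬B ⊓ (¬B ⊔ A)) ⊔ C)?  L(d) = {(∃t.B ⊓ (B ⊔ ¬A))} ∪ {((B ⊔ (B ⊓ ¬A)) ⊓ ¬C)}
   clash {B, ¬B} at d — d ∈ ((¬B ⊓ (¬B ⊔ A)) ⊔ C)
2. Hence d : ((¬B ⊓ (¬B ⊔ A)) ⊔ C): entailed.

Yes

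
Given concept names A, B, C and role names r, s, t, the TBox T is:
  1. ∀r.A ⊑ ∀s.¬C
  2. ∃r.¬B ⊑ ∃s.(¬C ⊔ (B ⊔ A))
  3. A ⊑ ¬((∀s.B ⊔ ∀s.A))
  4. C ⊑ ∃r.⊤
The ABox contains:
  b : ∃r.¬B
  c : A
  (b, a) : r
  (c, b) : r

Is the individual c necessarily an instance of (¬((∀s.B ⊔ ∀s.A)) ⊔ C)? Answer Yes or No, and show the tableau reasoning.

Yes

1. c : (¬((∀s.B ⊔ ∀s.A)) ⊔ C)?  L(c) = {A} ∪ {((∀s.B ⊔ ∀s.A) ⊓ ¬C)}
   clash {A, ¬A} at an ∃-successor — c ∈ (¬((∀s.B ⊔ ∀s.A)) ⊔ C)
2. Hence c : (¬((∀s.B ⊔ ∀s.A)) ⊔ C): entailed.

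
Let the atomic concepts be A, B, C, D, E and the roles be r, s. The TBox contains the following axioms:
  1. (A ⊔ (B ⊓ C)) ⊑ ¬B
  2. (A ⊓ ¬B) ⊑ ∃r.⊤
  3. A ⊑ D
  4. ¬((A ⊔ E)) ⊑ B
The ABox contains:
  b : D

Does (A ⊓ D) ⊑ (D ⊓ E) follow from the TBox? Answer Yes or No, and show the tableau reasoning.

No

1. (A ⊓ D) ⊑ (D ⊓ E)  ⇔  ((A ⊓ D) ⊓ (¬D ⊔ ¬E)) unsat w.r.t. T
   open: L(x₀) ⊇ {A, D, ¬B, ¬E, ∃r.⊤} (+ ∃-successors)
2. Hence (A ⊓ D) ⊑ (D ⊓ E): not entailed.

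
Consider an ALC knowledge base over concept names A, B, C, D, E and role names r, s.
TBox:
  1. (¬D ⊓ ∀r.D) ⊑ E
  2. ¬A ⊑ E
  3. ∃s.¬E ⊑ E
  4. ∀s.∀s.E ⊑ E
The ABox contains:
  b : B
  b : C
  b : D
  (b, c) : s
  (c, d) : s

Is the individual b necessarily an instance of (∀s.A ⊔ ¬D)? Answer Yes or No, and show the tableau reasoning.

1. b : (∀s.A ⊔ ¬D)?  L(b) = {B, C, D} ∪ {(∃s.¬A ⊓ D)}
   open: L(b) ⊇ {A, B, C, D, ∀s.E, …} (+ ∃-successors) — b ∉ (∀s.A ⊔ ¬D) possible
2. Hence b : (∀s.A ⊔ ¬D): not entailed.

No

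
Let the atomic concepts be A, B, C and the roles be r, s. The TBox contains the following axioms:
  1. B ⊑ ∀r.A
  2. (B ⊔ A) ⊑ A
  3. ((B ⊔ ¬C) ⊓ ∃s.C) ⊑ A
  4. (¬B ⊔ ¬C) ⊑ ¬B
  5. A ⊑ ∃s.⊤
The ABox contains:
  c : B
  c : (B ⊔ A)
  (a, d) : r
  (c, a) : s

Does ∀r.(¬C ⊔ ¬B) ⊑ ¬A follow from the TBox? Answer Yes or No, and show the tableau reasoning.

No

1. ∀r.(¬C ⊔ ¬B) ⊑ ¬A  ⇔  (∀r.(¬C ⊔ ¬B) ⊓ A) unsat w.r.t. T
   apply at x₀: A⊑∃s.⊤
   open: L(x₀) ⊇ {A, B, C, ∀r.(¬C ⊔ ¬B), ∀r.A, …} (+ ∃-successors)
2. Hence ∀r.(¬C ⊔ ¬B) ⊑ ¬A: not entailed.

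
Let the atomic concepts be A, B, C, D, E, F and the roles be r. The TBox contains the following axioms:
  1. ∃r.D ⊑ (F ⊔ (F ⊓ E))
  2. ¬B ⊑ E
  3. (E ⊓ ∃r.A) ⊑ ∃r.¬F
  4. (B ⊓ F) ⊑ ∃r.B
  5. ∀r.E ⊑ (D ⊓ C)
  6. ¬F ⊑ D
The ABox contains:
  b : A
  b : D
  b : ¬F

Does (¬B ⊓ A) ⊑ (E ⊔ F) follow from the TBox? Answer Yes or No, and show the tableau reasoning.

Yes

1. (¬B ⊓ A) ⊑ (E ⊔ F)  ⇔  ((¬B ⊓ A) ⊓ (¬E ⊓ ¬F)) unsat w.r.t. T
   all branches close; clash {E, ¬E} at x₀
2. Hence (¬B ⊓ A) ⊑ (E ⊔ F): entailed.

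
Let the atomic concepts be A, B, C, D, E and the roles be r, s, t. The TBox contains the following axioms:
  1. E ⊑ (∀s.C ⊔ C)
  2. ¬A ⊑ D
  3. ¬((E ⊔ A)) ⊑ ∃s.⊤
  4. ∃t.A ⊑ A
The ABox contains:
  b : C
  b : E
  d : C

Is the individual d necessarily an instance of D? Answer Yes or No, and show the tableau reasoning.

1. d : D?  L(d) = {C} ∪ {¬D}
   open: L(d) ⊇ {A, C, ¬D, ¬E} — d ∉ D possible
2. Hence d : D: not entailed.

No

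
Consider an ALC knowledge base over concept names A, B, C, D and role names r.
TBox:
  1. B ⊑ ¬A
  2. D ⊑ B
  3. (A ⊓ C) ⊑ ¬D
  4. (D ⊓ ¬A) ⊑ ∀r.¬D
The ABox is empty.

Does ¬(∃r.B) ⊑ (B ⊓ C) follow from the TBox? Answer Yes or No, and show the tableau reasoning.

1. ¬(∃r.B) ⊑ (B ⊓ C)  ⇔  (∀r.¬B ⊓ (¬B ⊔ ¬C)) unsat w.r.t. T
   open: L(x₀) ⊇ {¬B, ¬D, ∀r.¬B}
2. Hence ¬(∃r.B) ⊑ (B ⊓ C): not entailed.

No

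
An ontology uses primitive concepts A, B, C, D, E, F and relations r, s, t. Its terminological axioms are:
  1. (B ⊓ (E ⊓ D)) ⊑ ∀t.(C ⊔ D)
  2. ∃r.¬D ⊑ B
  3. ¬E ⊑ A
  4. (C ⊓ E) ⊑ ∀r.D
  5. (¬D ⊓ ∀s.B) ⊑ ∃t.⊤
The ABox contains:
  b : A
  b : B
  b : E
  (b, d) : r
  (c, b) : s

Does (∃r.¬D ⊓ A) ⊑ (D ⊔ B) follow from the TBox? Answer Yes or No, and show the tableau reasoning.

Yes

1. (∃r.¬D ⊓ A) ⊑ (D ⊔ B)  ⇔  ((∃r.¬D ⊓ A) ⊓ (¬D ⊓ ¬B)) unsat w.r.t. T
   all branches close; clash {B, ¬B} at x₀
2. Hence (∃r.¬D ⊓ A) ⊑ (D ⊔ B): entailed.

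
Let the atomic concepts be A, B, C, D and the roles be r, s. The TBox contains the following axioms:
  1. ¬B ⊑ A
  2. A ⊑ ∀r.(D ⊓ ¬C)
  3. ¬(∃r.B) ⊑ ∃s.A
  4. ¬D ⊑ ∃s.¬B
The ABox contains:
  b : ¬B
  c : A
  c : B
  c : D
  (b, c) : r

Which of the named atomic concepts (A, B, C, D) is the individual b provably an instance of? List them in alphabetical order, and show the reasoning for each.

{A}

1. b : A?  L(b) = {¬B} ∪ {¬A}
   clash {A, ¬A} at b — b ∈ A
2. b : B?  L(b) = {¬B} ∪ {¬B}
   apply at b: ¬B⊑A
   open: L(b) ⊇ {A, D, ¬B, ∀r.(D ⊓ ¬C), ∃r.B} (+ ∃-successors) — b ∉ B possible
3. b : C?  L(b) = {¬B} ∪ {¬C}
   apply at b: ¬B⊑A
   open: L(b) ⊇ {A, D, ¬B, ¬C, ∀r.(D ⊓ ¬C), …} (+ ∃-successors) — b ∉ C possible
4. b : D?  L(b) = {¬B} ∪ {¬D}
   apply at b: ¬B⊑A; ¬D⊑∃s.¬B
   open: L(b) ⊇ {A, ¬B, ¬D, ∀r.(D ⊓ ¬C), ∃r.B, …} (+ ∃-successors) — b ∉ D possible
5. Entailed for b: {A}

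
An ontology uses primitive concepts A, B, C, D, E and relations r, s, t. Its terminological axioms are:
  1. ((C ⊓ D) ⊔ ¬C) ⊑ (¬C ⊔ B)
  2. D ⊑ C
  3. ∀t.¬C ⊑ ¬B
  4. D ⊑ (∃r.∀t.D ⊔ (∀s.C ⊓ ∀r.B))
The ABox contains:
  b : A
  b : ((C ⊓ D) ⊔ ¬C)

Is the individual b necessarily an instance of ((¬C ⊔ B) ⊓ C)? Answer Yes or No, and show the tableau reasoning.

1. b : ((¬C ⊔ B) ⊓ C)?  L(b) = {A, ((C ⊓ D) ⊔ ¬C)} ∪ {((C ⊓ ¬B) ⊔ ¬C)}
   apply at b: ((C ⊓ D) ⊔ ¬C)⊑(¬C ⊔ B)
   open: L(b) ⊇ {A, ¬C, ¬D, ∃t.C} (+ ∃-successors) — b ∉ ((¬C ⊔ B) ⊓ C) possible
2. Hence b : ((¬C ⊔ B) ⊓ C): not entailed.

No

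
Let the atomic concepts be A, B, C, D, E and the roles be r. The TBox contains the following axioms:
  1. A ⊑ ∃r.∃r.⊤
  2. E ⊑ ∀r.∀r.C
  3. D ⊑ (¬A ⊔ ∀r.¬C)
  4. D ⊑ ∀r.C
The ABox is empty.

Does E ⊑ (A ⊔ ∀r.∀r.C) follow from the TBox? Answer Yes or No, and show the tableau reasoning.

Yes

1. E ⊑ (A ⊔ ∀r.∀r.C)  ⇔  (E ⊓ (¬A ⊓ ∃r.∃r.¬C)) unsat w.r.t. T
   all branches close; clash {C, ¬C} at an ∃-successor
2. Hence E ⊑ (A ⊔ ∀r.∀r.C): entailed.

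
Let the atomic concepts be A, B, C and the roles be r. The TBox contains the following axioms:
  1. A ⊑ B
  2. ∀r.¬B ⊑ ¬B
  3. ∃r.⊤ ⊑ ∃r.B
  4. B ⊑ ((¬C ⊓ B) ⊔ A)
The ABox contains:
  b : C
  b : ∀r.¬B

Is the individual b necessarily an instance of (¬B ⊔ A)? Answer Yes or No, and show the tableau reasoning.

Yes

1. b : (¬B ⊔ A)?  L(b) = {C, ∀r.¬B} ∪ {(B ⊓ ¬A)}
   clash {A, ¬A} at b — b ∈ (¬B ⊔ A)
2. Hence b : (¬B ⊔ A): entailed.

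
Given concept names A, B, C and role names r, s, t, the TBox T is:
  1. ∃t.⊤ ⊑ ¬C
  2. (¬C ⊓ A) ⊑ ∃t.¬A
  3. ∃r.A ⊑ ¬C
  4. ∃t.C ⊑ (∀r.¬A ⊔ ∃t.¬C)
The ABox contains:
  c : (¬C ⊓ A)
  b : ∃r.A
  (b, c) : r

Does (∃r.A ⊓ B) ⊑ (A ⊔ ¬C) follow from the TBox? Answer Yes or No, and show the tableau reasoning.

Yes

1. (∃r.A ⊓ B) ⊑ (A ⊔ ¬C)  ⇔  ((∃r.A ⊓ B) ⊓ (¬A ⊓ C)) unsat w.r.t. T
   all branches close; clash {C, ¬C} at x₀
2. Hence (∃r.A ⊓ B) ⊑ (A ⊔ ¬C): entailed.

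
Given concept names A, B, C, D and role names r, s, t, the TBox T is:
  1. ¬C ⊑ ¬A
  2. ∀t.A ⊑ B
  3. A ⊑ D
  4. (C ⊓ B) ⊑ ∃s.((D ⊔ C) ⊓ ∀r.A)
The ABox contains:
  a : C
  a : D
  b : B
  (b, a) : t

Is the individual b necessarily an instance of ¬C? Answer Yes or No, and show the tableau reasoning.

No

1. b : ¬C?  L(b) = {B} ∪ {C}
   open: L(b) ⊇ {B, C, ¬A, ∃s.((D ⊔ C) ⊓ ∀r.A)} (+ ∃-successors) — b ∉ ¬C possible
2. Hence b : ¬C: not entailed.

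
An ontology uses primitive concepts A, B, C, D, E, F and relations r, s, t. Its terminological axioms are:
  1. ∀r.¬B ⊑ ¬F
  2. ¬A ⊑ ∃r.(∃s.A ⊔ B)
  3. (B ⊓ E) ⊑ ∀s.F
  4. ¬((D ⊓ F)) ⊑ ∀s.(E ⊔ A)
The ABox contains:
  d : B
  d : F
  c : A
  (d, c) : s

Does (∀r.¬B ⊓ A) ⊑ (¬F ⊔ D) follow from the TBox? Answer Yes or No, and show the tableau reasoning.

1. (∀r.¬B ⊓ A) ⊑ (¬F ⊔ D)  ⇔  ((∀r.¬B ⊓ A) ⊓ (F ⊓ ¬D)) unsat w.r.t. T
   all branches close; clash {F, ¬F} at x₀
2. Hence (∀r.¬B ⊓ A) ⊑ (¬F ⊔ D): entailed.

Yes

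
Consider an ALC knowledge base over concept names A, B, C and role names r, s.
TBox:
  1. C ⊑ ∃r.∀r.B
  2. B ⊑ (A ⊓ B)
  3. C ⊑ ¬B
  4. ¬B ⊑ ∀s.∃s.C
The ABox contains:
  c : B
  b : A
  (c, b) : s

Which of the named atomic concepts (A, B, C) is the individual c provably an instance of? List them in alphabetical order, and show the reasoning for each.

{A, B}

1. c : A?  L(c) = {B} ∪ {¬A}
   clash {A, ¬A} at c — c ∈ A
2. c : B?  L(c) = {B} ∪ {¬B}
   clash {B, ¬B} at c — c ∈ B
3. c : C?  L(c) = {B} ∪ {¬C}
   apply at c: B⊑(A ⊓ B)
   open: L(c) ⊇ {A, B, ¬C} — c ∉ C possible
4. Entailed for c: {A, B}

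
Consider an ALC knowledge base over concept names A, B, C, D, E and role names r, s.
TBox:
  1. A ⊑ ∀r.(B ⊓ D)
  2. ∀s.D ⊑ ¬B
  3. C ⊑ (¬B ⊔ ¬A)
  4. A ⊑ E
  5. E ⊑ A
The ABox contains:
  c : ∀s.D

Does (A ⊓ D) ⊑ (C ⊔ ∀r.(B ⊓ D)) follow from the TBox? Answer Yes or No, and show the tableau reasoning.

1. (A ⊓ D) ⊑ (C ⊔ ∀r.(B ⊓ D))  ⇔  ((A ⊓ D) ⊓ (¬C ⊓ ∃r.(¬B ⊔ ¬D))) unsat w.r.t. T
   all branches close; clash {D, ¬D} at an ∃-successor
2. Hence (A ⊓ D) ⊑ (C ⊔ ∀r.(B ⊓ D)): entailed.

Yes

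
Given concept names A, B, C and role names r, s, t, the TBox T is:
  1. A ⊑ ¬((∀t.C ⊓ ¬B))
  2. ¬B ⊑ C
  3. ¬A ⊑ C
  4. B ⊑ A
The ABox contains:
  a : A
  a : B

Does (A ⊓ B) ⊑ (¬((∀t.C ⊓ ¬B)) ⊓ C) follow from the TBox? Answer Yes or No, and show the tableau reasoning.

1. (A ⊓ B) ⊑ (¬((∀t.C ⊓ ¬B)) ⊓ C)  ⇔  ((A ⊓ B) ⊓ ((∀t.C ⊓ ¬B) ⊔ ¬C)) unsat w.r.t. T
   apply at x₀: A⊑¬((∀t.C ⊓ ¬B))
   open: L(x₀) ⊇ {A, B, ¬C}
2. Hence (A ⊓ B) ⊑ (¬((∀t.C ⊓ ¬B)) ⊓ C): not entailed.

No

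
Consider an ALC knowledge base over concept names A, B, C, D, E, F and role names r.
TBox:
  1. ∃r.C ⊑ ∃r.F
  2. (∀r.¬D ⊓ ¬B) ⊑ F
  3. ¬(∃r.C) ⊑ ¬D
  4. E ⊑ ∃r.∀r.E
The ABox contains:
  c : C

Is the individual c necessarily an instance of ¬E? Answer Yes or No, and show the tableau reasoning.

1. c : ¬E?  L(c) = {C} ∪ {E}
   apply at c: E⊑∃r.∀r.E
   open: L(c) ⊇ {C, E, ∃r.C, ∃r.D, ∃r.F, …} (+ ∃-successors) — c ∉ ¬E possible
2. Hence c : ¬E: not entailed.

No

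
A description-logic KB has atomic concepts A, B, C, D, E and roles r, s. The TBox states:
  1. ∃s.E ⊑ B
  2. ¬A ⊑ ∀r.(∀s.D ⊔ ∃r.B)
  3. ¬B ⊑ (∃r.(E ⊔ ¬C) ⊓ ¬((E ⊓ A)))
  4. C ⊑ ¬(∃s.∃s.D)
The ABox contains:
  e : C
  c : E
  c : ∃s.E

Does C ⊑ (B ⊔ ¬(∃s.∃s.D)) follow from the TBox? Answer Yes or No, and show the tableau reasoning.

1. C ⊑ (B ⊔ ¬(∃s.∃s.D))  ⇔  (C ⊓ (¬B ⊓ ∃s.∃s.D)) unsat w.r.t. T
   all branches close; clash {B, ¬B} at x₀
2. Hence C ⊑ (B ⊔ ¬(∃s.∃s.D)): entailed.

Yes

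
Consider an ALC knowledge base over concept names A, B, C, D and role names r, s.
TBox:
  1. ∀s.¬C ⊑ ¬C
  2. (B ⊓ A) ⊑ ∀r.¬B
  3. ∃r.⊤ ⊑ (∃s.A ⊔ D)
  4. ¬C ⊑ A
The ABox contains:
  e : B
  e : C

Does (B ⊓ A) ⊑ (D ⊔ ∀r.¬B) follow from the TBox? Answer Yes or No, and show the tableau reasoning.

1. (B ⊓ A) ⊑ (D ⊔ ∀r.¬B)  ⇔  ((B ⊓ A) ⊓ (¬D ⊓ ∃r.B)) unsat w.r.t. T
   all branches close; clash {D, ¬D} at x₀
2. Hence (B ⊓ A) ⊑ (D ⊔ ∀r.¬B): entailed.

Yes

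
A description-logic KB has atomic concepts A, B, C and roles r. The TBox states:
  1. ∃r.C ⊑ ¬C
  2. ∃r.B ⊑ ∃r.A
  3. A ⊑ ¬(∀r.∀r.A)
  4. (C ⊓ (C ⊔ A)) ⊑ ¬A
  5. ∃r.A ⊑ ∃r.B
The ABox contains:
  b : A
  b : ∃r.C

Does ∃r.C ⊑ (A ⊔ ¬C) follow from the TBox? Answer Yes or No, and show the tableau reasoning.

1. ∃r.C ⊑ (A ⊔ ¬C)  ⇔  (∃r.C ⊓ (¬A ⊓ C)) unsat w.r.t. T
   all branches close; clash {C, ¬C} at x₀
2. Hence ∃r.C ⊑ (A ⊔ ¬C): entailed.

Yes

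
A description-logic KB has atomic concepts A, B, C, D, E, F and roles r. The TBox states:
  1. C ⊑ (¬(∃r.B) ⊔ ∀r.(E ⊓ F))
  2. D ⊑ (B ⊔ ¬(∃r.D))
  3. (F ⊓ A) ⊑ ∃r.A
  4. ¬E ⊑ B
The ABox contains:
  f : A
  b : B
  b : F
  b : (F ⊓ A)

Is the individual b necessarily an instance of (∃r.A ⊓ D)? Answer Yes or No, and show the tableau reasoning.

No

1. b : (∃r.A ⊓ D)?  L(b) = {B, F, (F ⊓ A)} ∪ {(∀r.¬A ⊔ ¬D)}
   apply at b: (F ⊓ A)⊑∃r.A
   open: L(b) ⊇ {A, B, F, ¬C, ¬D, …} (+ ∃-successors) — b ∉ (∃r.A ⊓ D) possible
2. Hence b : (∃r.A ⊓ D): not entailed.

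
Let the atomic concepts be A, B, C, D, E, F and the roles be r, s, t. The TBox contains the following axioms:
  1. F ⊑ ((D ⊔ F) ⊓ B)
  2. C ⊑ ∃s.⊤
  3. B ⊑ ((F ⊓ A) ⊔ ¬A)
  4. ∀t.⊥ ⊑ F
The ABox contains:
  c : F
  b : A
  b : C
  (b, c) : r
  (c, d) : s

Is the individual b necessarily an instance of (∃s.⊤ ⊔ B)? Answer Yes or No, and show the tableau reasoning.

Yes

1. b : (∃s.⊤ ⊔ B)?  L(b) = {A, C} ∪ {(∀s.⊥ ⊓ ¬B)}
   clash {B, ¬B} at b — b ∈ (∃s.⊤ ⊔ B)
2. Hence b : (∃s.⊤ ⊔ B): entailed.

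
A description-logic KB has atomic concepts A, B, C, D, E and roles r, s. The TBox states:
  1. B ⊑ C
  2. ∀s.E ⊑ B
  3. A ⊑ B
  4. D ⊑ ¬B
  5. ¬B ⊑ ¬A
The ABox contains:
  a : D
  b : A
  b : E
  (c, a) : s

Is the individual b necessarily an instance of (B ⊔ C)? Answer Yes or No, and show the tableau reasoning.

1. b : (B ⊔ C)?  L(b) = {A, E} ∪ {(¬B ⊓ ¬C)}
   clash {A, ¬A} at b — b ∈ (B ⊔ C)
2. Hence b : (B ⊔ C): entailed.

Yes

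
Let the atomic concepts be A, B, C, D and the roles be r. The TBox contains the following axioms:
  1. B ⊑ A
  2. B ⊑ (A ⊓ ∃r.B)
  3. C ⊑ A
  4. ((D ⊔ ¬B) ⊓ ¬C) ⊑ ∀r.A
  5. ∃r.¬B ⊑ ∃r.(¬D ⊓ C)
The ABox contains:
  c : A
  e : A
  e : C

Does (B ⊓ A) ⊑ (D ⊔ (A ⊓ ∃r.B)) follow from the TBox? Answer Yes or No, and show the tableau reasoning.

Yes

1. (B ⊓ A) ⊑ (D ⊔ (A ⊓ ∃r.B))  ⇔  ((B ⊓ A) ⊓ (¬D ⊓ (¬A ⊔ ∀r.¬B))) unsat w.r.t. T
   all branches close; clash {B, ¬B} at an ∃-successor
2. Hence (B ⊓ A) ⊑ (D ⊔ (A ⊓ ∃r.B)): entailed.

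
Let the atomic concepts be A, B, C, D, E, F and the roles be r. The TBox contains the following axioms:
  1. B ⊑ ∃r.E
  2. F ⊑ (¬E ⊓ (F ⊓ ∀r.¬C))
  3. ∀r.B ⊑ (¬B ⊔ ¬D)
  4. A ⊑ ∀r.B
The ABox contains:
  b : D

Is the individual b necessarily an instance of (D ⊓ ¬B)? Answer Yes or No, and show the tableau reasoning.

1. b : (D ⊓ ¬B)?  L(b) = {D} ∪ {(¬D ⊔ B)}
   open: L(b) ⊇ {B, D, ¬A, ¬F, ∃r.E, …} (+ ∃-successors) — b ∉ (D ⊓ ¬B) possible
2. Hence b : (D ⊓ ¬B): not entailed.

No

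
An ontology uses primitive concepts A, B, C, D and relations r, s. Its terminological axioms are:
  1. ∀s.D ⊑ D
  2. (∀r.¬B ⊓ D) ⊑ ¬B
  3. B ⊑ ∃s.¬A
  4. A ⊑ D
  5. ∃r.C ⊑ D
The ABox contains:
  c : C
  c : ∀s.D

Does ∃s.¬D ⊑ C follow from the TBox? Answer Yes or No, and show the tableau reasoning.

No

1. ∃s.¬D ⊑ C  ⇔  (∃s.¬D ⊓ ¬C) unsat w.r.t. T
   open: L(x₀) ⊇ {¬A, ¬B, ¬C, ∀r.¬C, ∃r.B, …} (+ ∃-successors)
2. Hence ∃s.¬D ⊑ C: not entailed.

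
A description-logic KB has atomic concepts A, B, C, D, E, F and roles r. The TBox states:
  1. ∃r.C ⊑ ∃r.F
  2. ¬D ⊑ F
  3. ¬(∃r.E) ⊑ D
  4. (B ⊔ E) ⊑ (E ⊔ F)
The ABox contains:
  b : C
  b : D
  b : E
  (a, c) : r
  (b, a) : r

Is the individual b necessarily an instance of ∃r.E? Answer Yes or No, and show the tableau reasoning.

1. b : ∃r.E?  L(b) = {C, D, E} ∪ {∀r.¬E}
   open: L(b) ⊇ {C, D, E, ∀r.¬C, ∀r.¬E} — b ∉ ∃r.E possible
2. Hence b : ∃r.E: not entailed.

No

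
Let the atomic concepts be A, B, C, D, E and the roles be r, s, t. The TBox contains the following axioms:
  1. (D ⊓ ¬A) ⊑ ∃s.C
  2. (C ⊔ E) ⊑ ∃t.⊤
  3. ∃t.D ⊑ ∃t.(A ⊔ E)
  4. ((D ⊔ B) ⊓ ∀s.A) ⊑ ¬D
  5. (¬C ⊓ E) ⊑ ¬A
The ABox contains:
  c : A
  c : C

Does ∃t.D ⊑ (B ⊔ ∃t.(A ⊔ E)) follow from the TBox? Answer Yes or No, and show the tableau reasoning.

1. ∃t.D ⊑ (B ⊔ ∃t.(A ⊔ E))  ⇔  (∃t.D ⊓ (¬B ⊓ ∀t.(¬A ⊓ ¬E))) unsat w.r.t. T
   all branches close; clash {E, ¬E} at an ∃-successor
2. Hence ∃t.D ⊑ (B ⊔ ∃t.(A ⊔ E)): entailed.

Yes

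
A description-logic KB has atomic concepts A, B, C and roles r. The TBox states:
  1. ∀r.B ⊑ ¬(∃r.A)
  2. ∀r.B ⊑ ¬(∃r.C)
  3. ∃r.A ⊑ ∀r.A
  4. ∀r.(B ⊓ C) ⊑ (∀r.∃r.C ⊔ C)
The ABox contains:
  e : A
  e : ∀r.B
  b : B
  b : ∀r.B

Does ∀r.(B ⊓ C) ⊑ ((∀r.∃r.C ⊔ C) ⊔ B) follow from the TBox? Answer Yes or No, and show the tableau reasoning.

1. ∀r.(B ⊓ C) ⊑ ((∀r.∃r.C ⊔ C) ⊔ B)  ⇔  (∀r.(B ⊓ C) ⊓ ((∃r.∀r.¬C ⊓ ¬C) ⊓ ¬B)) unsat w.r.t. T
   all branches close; clash {C, ¬C} at x₀
2. Hence ∀r.(B ⊓ C) ⊑ ((∀r.∃r.C ⊔ C) ⊔ B): entailed.

Yes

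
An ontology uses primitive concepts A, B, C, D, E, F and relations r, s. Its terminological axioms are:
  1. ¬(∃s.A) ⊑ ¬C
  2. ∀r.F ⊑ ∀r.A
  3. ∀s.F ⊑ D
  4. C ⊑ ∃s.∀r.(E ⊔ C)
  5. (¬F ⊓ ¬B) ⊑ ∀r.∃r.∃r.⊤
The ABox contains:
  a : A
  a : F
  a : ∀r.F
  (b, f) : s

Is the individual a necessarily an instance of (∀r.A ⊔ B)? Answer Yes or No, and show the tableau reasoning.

1. a : (∀r.A ⊔ B)?  L(a) = {A, F, ∀r.F} ∪ {(∃r.¬A ⊓ ¬B)}
   clash {A, ¬A} at an ∃-successor — a ∈ (∀r.A ⊔ B)
2. Hence a : (∀r.A ⊔ B): entailed.

Yes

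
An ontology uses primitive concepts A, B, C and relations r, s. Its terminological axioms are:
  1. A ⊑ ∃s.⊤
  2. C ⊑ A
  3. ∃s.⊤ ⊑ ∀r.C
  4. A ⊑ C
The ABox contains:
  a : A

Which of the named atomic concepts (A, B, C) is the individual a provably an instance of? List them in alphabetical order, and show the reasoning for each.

{A, C}

1. a : A?  L(a) = {A} ∪ {¬A}
   clash {A, ¬A} at a — a ∈ A
2. a : B?  L(a) = {A} ∪ {¬B}
   apply at a: A⊑∃s.⊤; A⊑C
   open: L(a) ⊇ {A, C, ¬B, ∀r.C, ∃s.⊤} (+ ∃-successors) — a ∉ B possible
3. a : C?  L(a) = {A} ∪ {¬C}
   clash {C, ¬C} at a — a ∈ C
4. Entailed for a: {A, C}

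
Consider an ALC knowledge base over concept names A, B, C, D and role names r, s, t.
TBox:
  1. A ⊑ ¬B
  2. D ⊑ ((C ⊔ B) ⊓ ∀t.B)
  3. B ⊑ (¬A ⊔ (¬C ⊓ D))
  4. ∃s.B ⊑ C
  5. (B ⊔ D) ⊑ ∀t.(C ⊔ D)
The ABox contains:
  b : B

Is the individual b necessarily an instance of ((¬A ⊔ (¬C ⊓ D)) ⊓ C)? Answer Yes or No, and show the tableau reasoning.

No

1. b : ((¬A ⊔ (¬C ⊓ D)) ⊓ C)?  L(b) = {B} ∪ {((A ⊓ (C ⊔ ¬D)) ⊔ ¬C)}
   apply at b: B⊑(¬A ⊔ (¬C ⊓ D))
   open: L(b) ⊇ {B, ¬A, ¬C, ¬D, ∀s.¬B, …} — b ∉ ((¬A ⊔ (¬C ⊓ D)) ⊓ C) possible
2. Hence b : ((¬A ⊔ (¬C ⊓ D)) ⊓ C): not entailed.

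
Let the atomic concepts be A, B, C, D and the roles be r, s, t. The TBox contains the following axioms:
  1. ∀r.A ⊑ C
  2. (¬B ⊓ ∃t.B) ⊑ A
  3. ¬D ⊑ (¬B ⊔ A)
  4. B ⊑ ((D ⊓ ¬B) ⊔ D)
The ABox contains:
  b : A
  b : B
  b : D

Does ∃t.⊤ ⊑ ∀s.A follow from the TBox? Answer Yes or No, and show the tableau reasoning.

No

1. ∃t.⊤ ⊑ ∀s.A  ⇔  (∃t.⊤ ⊓ ∃s.¬A) unsat w.r.t. T
   open: L(x₀) ⊇ {B, D, ∃r.¬A, ∃s.¬A, ∃t.⊤} (+ ∃-successors)
2. Hence ∃t.⊤ ⊑ ∀s.A: not entailed.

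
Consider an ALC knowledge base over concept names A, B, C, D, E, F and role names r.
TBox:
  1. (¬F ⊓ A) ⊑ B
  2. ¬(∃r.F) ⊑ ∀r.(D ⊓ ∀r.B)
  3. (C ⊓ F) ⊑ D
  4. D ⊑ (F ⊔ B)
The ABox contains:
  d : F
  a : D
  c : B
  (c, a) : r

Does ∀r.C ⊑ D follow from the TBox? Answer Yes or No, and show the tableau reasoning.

No

1. ∀r.C ⊑ D  ⇔  (∀r.C ⊓ ¬D) unsat w.r.t. T
   open: L(x₀) ⊇ {F, ¬C, ¬D, ∀r.C, ∃r.F} (+ ∃-successors)
2. Hence ∀r.C ⊑ D: not entailed.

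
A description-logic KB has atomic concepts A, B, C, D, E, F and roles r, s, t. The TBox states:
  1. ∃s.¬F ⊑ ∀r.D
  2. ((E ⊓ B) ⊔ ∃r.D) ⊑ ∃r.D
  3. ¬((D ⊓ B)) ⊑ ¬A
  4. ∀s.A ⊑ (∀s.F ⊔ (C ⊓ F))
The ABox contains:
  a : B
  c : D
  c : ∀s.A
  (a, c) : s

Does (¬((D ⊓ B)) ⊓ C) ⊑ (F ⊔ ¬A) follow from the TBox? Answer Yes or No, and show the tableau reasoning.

1. (¬((D ⊓ B)) ⊓ C) ⊑ (F ⊔ ¬A)  ⇔  (((¬D ⊔ ¬B) ⊓ C) ⊓ (¬F ⊓ A)) unsat w.r.t. T
   all branches close; clash {A, ¬A} at x₀
2. Hence (¬((D ⊓ B)) ⊓ C) ⊑ (F ⊔ ¬A): entailed.

Yes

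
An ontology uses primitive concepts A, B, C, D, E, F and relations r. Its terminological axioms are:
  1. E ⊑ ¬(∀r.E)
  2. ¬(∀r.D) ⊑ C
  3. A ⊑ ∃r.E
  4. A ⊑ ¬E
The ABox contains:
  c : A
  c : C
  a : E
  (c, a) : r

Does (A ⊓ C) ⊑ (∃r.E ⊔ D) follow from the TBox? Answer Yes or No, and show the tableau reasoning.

1. (A ⊓ C) ⊑ (∃r.E ⊔ D)  ⇔  ((A ⊓ C) ⊓ (∀r.¬E ⊓ ¬D)) unsat w.r.t. T
   all branches close; clash {E, ¬E} at an ∃-successor
2. Hence (A ⊓ C) ⊑ (∃r.E ⊔ D): entailed.

Yes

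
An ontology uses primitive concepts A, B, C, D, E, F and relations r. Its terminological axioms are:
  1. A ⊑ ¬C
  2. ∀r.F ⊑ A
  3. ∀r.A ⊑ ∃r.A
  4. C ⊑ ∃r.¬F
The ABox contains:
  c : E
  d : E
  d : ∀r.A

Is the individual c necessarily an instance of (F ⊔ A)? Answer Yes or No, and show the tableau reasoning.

No

1. c : (F ⊔ A)?  L(c) = {E} ∪ {(¬F ⊓ ¬A)}
   open: L(c) ⊇ {E, ¬A, ¬C, ¬F, ∃r.¬A, …} (+ ∃-successors) — c ∉ (F ⊔ A) possible
2. Hence c : (F ⊔ A): not entailed.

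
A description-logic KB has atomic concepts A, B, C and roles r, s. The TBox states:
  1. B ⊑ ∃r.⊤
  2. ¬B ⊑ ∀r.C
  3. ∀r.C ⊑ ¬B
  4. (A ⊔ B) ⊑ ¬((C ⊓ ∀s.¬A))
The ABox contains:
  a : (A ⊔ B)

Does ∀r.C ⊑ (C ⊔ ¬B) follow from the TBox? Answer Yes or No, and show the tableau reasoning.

Yes

1. ∀r.C ⊑ (C ⊔ ¬B)  ⇔  (∀r.C ⊓ (¬C ⊓ B)) unsat w.r.t. T
   all branches close; clash {B, ¬B} at x₀
2. Hence ∀r.C ⊑ (C ⊔ ¬B): entailed.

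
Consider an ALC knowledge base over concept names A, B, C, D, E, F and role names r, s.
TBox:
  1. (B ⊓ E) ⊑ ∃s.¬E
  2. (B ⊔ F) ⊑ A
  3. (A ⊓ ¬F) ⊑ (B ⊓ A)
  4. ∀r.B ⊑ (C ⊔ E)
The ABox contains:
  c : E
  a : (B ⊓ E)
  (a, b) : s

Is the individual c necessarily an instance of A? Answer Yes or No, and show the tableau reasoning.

No

1. c : A?  L(c) = {E} ∪ {¬A}
   open: L(c) ⊇ {E, ¬A, ¬B, ¬F, ∃r.¬B} (+ ∃-successors) — c ∉ A possible
2. Hence c : A: not entailed.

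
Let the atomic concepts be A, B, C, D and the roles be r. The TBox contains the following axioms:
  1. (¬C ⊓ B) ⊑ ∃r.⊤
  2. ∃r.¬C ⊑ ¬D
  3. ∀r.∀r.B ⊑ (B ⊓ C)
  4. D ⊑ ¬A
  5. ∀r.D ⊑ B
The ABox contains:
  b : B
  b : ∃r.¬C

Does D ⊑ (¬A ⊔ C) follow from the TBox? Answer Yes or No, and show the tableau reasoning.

Yes

1. D ⊑ (¬A ⊔ C)  ⇔  (D ⊓ (A ⊓ ¬C)) unsat w.r.t. T
   all branches close; clash {A, ¬A} at x₀
2. Hence D ⊑ (¬A ⊔ C): entailed.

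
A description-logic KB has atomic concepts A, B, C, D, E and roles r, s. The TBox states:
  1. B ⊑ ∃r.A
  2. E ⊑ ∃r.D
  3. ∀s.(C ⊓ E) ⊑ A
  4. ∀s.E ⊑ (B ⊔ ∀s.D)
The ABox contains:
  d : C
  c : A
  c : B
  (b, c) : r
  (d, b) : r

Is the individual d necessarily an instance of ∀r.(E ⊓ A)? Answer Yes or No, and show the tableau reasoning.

1. d : ∀r.(E ⊓ A)?  L(d) = {C} ∪ {∃r.(¬E ⊔ ¬A)}
   open: L(d) ⊇ {C, ¬B, ¬E, ∃r.(¬E ⊔ ¬A), ∃s.(¬C ⊔ ¬E), …} (+ ∃-successors) — d ∉ ∀r.(E ⊓ A) possible
2. Hence d : ∀r.(E ⊓ A): not entailed.

No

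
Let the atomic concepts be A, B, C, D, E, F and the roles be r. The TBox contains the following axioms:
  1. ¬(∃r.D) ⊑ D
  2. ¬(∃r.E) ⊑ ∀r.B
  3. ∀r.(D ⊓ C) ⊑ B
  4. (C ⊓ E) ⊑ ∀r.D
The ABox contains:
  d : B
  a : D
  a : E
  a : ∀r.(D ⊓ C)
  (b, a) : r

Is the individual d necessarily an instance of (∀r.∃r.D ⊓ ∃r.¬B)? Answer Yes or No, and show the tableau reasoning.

1. d : (∀r.∃r.D ⊓ ∃r.¬B)?  L(d) = {B} ∪ {(∃r.∀r.¬D ⊔ ∀r.B)}
   open: L(d) ⊇ {B, ¬C, ∃r.D, ∃r.E, ∃r.∀r.¬D} (+ ∃-successors) — d ∉ (∀r.∃r.D ⊓ ∃r.¬B) possible
2. Hence d : (∀r.∃r.D ⊓ ∃r.¬B): not entailed.

No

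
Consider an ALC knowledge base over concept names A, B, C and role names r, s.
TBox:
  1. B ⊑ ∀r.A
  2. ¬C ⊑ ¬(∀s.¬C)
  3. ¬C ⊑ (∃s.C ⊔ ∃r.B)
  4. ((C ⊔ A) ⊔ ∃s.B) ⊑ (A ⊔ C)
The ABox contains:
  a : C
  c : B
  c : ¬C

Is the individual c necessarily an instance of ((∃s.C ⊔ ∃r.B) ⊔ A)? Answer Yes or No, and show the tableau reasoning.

Yes

1. c : ((∃s.C ⊔ ∃r.B) ⊔ A)?  L(c) = {B, ¬C} ∪ {((∀s.¬C ⊓ ∀r.¬B) ⊓ ¬A)}
   clash {C, ¬C} at c — c ∈ ((∃s.C ⊔ ∃r.B) ⊔ A)
2. Hence c : ((∃s.C ⊔ ∃r.B) ⊔ A): entailed.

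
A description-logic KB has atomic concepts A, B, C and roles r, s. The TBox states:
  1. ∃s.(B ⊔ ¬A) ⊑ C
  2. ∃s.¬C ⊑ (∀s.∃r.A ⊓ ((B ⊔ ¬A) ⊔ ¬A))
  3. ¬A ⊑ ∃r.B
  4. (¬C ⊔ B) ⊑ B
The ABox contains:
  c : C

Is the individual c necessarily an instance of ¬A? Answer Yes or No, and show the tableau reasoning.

1. c : ¬A?  L(c) = {C} ∪ {A}
   open: L(c) ⊇ {A, C, ¬B, ∀s.C} — c ∉ ¬A possible
2. Hence c : ¬A: not entailed.

No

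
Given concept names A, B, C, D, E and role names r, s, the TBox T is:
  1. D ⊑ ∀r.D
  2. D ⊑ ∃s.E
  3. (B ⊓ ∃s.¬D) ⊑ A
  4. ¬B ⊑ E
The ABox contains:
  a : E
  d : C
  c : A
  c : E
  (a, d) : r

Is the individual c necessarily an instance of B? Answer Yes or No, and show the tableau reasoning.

No

1. c : B?  L(c) = {A, E} ∪ {¬B}
   open: L(c) ⊇ {A, E, ¬B, ¬D} — c ∉ B possible
2. Hence c : B: not entailed.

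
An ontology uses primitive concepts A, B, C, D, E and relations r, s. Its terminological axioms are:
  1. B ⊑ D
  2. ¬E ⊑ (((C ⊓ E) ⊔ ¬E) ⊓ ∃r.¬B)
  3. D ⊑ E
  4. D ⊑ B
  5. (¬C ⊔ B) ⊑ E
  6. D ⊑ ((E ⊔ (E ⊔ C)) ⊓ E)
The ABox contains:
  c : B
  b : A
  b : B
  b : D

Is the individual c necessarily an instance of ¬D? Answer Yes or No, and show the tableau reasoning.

No

1. c : ¬D?  L(c) = {B} ∪ {D}
   apply at c: D⊑E; D⊑((E ⊔ (E ⊔ C)) ⊓ E)
   open: L(c) ⊇ {B, D, E} — c ∉ ¬D possible
2. Hence c : ¬D: not entailed.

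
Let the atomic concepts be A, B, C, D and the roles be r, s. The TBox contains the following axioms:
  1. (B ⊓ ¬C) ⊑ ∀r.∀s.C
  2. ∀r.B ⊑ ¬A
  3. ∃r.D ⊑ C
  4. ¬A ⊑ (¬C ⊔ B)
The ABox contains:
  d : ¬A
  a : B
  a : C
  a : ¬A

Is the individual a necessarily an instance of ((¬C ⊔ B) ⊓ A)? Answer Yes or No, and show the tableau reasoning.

No

1. a : ((¬C ⊔ B) ⊓ A)?  L(a) = {B, C, ¬A} ∪ {((C ⊓ ¬B) ⊔ ¬A)}
   apply at a: ¬A⊑(¬C ⊔ B)
   open: L(a) ⊇ {B, C, ¬A} — a ∉ ((¬C ⊔ B) ⊓ A) possible
2. Hence a : ((¬C ⊔ B) ⊓ A): not entailed.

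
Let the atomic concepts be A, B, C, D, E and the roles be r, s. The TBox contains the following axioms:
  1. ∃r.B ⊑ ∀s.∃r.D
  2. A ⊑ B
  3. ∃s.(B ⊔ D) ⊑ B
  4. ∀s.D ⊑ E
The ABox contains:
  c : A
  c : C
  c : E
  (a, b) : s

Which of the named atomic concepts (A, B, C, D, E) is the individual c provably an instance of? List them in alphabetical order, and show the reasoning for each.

1. c : A?  L(c) = {A, C, E} ∪ {¬A}
   clash {A, ¬A} at c — c ∈ A
2. c : B?  L(c) = {A, C, E} ∪ {¬B}
   clash {B, ¬B} at c — c ∈ B
3. c : C?  L(c) = {A, C, E} ∪ {¬C}
   clash {C, ¬C} at c — c ∈ C
4. c : D?  L(c) = {A, C, E} ∪ {¬D}
   apply at c: A⊑B
   open: L(c) ⊇ {A, B, C, E, ¬D, …} — c ∉ D possible
5. c : E?  L(c) = {A, C, E} ∪ {¬E}
   clash {E, ¬E} at c — c ∈ E
6. Entailed for c: {A, B, C, E}

{A, B, C, E}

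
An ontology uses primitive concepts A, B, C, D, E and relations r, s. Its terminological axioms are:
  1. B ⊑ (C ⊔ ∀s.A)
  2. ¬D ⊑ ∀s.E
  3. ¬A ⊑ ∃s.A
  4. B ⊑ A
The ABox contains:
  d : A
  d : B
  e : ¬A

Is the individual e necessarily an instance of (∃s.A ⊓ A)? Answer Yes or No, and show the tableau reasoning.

No

1. e : (∃s.A ⊓ A)?  L(e) = {¬A} ∪ {(∀s.¬A ⊔ ¬A)}
   apply at e: ¬A⊑∃s.A
   open: L(e) ⊇ {D, ¬A, ¬B, ∃s.A} (+ ∃-successors) — e ∉ (∃s.A ⊓ A) possible
2. Hence e : (∃s.A ⊓ A): not entailed.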